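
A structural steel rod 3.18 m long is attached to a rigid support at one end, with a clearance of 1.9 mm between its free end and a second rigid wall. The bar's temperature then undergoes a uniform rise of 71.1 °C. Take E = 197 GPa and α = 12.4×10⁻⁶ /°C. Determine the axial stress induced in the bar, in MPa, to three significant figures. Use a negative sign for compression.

Free thermal expansion αLΔT = 12.4e-6 · 3180 · 71.1 = 2.804 mm.
The walls engage after the gap closes; constrained expansion = 2.804 − 1.9 = 0.9036 mm.
The walls impose strain ε = −(0.9036)/3180 = -2.8416e-04; σ = Eε = 197000 · -2.8416e-04 = -55.98 MPa.

-56.0 MPa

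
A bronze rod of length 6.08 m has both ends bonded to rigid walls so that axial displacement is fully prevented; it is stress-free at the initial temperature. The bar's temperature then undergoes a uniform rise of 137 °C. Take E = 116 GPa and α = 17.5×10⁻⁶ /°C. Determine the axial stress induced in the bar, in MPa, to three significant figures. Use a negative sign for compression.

Free thermal expansion αLΔT = 17.5e-6 · 6080 · 137 = 14.58 mm.
The walls impose strain ε = −(14.58)/6080 = -2.3975e-03; σ = Eε = 116000 · -2.3975e-03 = -278.1 MPa.

-278 MPa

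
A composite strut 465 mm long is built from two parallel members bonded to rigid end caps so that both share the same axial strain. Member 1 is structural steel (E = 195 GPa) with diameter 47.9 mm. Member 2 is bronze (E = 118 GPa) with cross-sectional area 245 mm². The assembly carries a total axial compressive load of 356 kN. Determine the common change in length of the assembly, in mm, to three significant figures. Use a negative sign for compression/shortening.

-0.435 mm

A_1 = 1802 mm².
Equal strain + equilibrium ⇒ each member carries load in proportion to AE: A₁E₁ = 351400000 N, A₂E₂ = 28910000 N, ΣAE = 380300000 N.
δ = PL/ΣAE = -356000·465/380300000 = -0.4353 mm.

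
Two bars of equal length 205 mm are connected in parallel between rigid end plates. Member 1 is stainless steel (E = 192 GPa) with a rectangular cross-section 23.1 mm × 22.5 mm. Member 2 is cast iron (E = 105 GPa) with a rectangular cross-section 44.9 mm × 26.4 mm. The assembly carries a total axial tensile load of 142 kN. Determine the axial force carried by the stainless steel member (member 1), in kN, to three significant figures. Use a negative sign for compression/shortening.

63.2 kN

A_1 = 519.8 mm².
A_2 = 1185 mm².
Equal strain + equilibrium ⇒ each member carries load in proportion to AE: A₁E₁ = 99790000 N, A₂E₂ = 124500000 N, ΣAE = 224300000 N.
F₁ = P·A₁E₁/ΣAE = 142000·99790000/224300000 = 63190 N.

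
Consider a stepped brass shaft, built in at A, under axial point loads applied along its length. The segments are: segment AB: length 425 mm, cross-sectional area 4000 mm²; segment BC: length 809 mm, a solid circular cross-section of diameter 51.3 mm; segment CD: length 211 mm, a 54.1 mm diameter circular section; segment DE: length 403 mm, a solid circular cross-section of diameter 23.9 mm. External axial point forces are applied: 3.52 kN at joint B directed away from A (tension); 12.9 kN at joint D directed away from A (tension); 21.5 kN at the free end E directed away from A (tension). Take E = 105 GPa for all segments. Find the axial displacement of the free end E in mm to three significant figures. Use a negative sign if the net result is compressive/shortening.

Internal axial forces (sectioning from the free end, tension +): N_DE = 21.5 kN, N_CD = 34.4 kN, N_BC = 34.4 kN, N_AB = 37.92 kN.
A_BC = 2067 mm².
A_CD = 2299 mm².
A_DE = 448.6 mm².
δ_AB = 37920·425/(4000·105000) = 0.03837 mm
δ_BC = 34400·809/(2067·105000) = 0.1282 mm
δ_CD = 34400·211/(2299·105000) = 0.03007 mm
δ_DE = 21500·403/(448.6·105000) = 0.1839 mm
δ = Σδ_i = 0.3806 mm.

0.381 mm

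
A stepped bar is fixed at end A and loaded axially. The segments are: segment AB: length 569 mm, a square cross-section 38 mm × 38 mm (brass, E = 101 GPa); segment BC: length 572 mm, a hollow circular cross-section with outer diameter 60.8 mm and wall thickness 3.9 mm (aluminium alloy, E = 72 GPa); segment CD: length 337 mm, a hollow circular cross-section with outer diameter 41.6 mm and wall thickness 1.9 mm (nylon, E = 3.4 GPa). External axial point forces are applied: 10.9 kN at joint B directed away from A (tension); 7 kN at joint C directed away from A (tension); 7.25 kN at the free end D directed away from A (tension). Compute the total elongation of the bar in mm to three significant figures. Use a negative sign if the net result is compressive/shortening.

3.29 mm

Internal axial forces (sectioning from the free end, tension +): N_CD = 7.25 kN, N_BC = 14.25 kN, N_AB = 25.15 kN.
A_AB = 1444 mm².
A_BC = 697.2 mm².
A_CD = 237 mm².
δ_AB = 25150·569/(1444·101000) = 0.09812 mm
δ_BC = 14250·572/(697.2·72000) = 0.1624 mm
δ_CD = 7250·337/(237·3400) = 3.032 mm
δ = Σδ_i = 3.293 mm.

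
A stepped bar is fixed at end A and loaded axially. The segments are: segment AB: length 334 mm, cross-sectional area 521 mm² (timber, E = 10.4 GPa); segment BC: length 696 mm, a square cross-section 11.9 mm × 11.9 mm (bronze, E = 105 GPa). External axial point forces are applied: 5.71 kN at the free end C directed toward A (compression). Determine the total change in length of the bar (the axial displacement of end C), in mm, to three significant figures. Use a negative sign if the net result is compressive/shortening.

-0.619 mm

Internal axial forces (sectioning from the free end, tension +): N_BC = -5.71 kN, N_AB = -5.71 kN.
A_BC = 141.6 mm².
δ_AB = -5710·334/(521·10400) = -0.352 mm
δ_BC = -5710·696/(141.6·105000) = -0.2673 mm
δ = Σδ_i = -0.6193 mm.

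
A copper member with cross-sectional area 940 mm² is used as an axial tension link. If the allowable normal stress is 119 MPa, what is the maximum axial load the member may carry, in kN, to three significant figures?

112 kN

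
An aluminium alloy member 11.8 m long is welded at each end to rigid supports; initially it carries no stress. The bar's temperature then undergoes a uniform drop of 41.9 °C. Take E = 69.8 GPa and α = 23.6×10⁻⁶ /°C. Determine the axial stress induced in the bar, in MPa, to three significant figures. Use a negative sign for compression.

Free thermal expansion αLΔT = 23.6e-6 · 11800 · -41.9 = -11.67 mm.
The walls impose strain ε = −(-11.67)/11800 = 9.8884e-04; σ = Eε = 69800 · 9.8884e-04 = 69.02 MPa.

69.0 MPa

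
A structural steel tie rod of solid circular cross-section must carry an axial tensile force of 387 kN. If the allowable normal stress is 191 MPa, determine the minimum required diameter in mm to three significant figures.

50.8 mm

Required area A ≥ P/σ_allow = 387000/191 = 2026 mm².
For a solid circular section, d ≥ √(4A/π) = 50.79 mm.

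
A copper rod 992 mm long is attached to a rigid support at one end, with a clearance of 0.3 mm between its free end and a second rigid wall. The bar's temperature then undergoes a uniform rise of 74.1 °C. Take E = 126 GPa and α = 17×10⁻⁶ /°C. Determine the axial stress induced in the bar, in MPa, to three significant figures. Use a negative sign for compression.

Free thermal expansion αLΔT = 17e-6 · 992 · 74.1 = 1.25 mm.
The walls engage after the gap closes; constrained expansion = 1.25 − 0.3 = 0.9496 mm.
The walls impose strain ε = −(0.9496)/992 = -9.5728e-04; σ = Eε = 126000 · -9.5728e-04 = -120.6 MPa.

-121 MPa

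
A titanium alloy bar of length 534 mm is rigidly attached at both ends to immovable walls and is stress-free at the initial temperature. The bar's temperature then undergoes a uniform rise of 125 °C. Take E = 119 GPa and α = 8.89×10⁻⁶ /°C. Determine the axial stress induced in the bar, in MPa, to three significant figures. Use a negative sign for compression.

Free thermal expansion αLΔT = 8.89e-6 · 534 · 125 = 0.5934 mm.
The walls impose strain ε = −(0.5934)/534 = -1.1113e-03; σ = Eε = 119000 · -1.1113e-03 = -132.2 MPa.

-132 MPa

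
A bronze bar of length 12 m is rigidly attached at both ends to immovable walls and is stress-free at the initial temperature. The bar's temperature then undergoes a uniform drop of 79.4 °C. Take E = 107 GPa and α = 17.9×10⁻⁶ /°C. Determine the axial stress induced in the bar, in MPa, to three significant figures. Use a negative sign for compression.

Free thermal expansion αLΔT = 17.9e-6 · 12000 · -79.4 = -17.06 mm.
The walls impose strain ε = −(-17.06)/12000 = 1.4213e-03; σ = Eε = 107000 · 1.4213e-03 = 152.1 MPa.

152 MPa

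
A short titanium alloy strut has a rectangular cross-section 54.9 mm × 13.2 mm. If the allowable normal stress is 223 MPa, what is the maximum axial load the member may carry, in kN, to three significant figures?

162 kN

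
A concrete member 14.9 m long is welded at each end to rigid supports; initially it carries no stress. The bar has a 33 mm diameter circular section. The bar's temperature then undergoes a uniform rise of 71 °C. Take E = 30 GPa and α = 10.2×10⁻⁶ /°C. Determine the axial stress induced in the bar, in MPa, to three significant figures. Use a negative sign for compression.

Free thermal expansion αLΔT = 10.2e-6 · 14900 · 71 = 10.79 mm.
The walls impose strain ε = −(10.79)/14900 = -7.2420e-04; σ = Eε = 30000 · -7.2420e-04 = -21.73 MPa.

-21.7 MPa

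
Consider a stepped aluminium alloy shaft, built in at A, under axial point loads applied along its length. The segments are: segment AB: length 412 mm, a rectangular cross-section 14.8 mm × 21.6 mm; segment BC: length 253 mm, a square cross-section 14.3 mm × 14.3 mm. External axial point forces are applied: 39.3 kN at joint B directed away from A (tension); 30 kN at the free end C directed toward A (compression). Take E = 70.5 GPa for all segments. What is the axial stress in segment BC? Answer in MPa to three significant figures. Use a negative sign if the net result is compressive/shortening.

Internal axial forces (sectioning from the free end, tension +): N_BC = -30 kN, N_AB = 9.3 kN.
A_BC = 204.5 mm².
σ_BC = N_BC/A_BC = -30000/204.5 = -146.7 MPa.

-147 MPa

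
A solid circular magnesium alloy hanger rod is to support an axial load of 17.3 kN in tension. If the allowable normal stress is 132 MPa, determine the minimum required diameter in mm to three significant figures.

Required area A ≥ P/σ_allow = 17300/132 = 131.1 mm².
For a solid circular section, d ≥ √(4A/π) = 12.92 mm.

12.9 mm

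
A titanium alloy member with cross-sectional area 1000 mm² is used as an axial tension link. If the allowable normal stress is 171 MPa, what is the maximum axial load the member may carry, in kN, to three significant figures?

P_max = σ_allow · A = 171 · 1000 = 171000 N = 171 kN.

171 kN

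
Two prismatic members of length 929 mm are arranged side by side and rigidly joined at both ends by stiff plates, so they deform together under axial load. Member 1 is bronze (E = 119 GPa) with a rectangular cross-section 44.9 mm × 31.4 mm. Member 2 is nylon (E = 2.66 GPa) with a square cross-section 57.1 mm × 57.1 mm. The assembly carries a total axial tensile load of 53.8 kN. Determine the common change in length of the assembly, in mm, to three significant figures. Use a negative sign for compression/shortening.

0.283 mm

A_1 = 1410 mm².
A_2 = 3260 mm².
Equal strain + equilibrium ⇒ each member carries load in proportion to AE: A₁E₁ = 167800000 N, A₂E₂ = 8673000 N, ΣAE = 176400000 N.
δ = PL/ΣAE = 53800·929/176400000 = 0.2833 mm.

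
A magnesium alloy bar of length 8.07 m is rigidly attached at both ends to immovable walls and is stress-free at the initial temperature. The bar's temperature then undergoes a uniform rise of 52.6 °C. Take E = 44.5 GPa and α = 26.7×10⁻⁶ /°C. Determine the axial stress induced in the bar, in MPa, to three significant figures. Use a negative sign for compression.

-62.5 MPa

Free thermal expansion αLΔT = 26.7e-6 · 8070 · 52.6 = 11.33 mm.
The walls impose strain ε = −(11.33)/8070 = -1.4044e-03; σ = Eε = 44500 · -1.4044e-03 = -62.5 MPa.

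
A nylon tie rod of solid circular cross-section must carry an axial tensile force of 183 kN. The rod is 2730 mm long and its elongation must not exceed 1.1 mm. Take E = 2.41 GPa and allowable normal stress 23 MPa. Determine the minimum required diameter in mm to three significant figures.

Required area A ≥ P/σ_allow = 183000/23 = 7957 mm².
For a solid circular section, d ≥ √(4A/π) = 100.7 mm.
Elongation limit: A ≥ PL/(Eδ_allow) = 183000·2730/(2410·1.1) = 188500 mm² ⇒ d ≥ 489.8 mm.
The elongation limit governs.

490 mm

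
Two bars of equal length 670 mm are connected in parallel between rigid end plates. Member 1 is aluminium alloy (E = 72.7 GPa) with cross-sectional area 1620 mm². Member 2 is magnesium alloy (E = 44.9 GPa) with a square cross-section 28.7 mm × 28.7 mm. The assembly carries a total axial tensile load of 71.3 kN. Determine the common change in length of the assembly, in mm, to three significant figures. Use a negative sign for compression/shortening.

0.309 mm

A_2 = 823.7 mm².
Equal strain + equilibrium ⇒ each member carries load in proportion to AE: A₁E₁ = 117800000 N, A₂E₂ = 36980000 N, ΣAE = 154800000 N.
δ = PL/ΣAE = 71300·670/154800000 = 0.3087 mm.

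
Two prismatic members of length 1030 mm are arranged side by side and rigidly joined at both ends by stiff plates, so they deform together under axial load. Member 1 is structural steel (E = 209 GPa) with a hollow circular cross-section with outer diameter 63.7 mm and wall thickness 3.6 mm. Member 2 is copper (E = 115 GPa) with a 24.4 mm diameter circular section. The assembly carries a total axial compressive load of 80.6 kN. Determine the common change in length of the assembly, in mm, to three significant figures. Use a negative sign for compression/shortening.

-0.424 mm

A_1 = 679.7 mm².
A_2 = 467.6 mm².
Equal strain + equilibrium ⇒ each member carries load in proportion to AE: A₁E₁ = 142100000 N, A₂E₂ = 53770000 N, ΣAE = 195800000 N.
δ = PL/ΣAE = -80600·1030/195800000 = -0.4239 mm.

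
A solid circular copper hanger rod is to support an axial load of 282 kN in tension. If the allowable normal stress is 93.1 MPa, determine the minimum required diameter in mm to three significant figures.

Required area A ≥ P/σ_allow = 282000/93.1 = 3029 mm².
For a solid circular section, d ≥ √(4A/π) = 62.1 mm.

62.1 mm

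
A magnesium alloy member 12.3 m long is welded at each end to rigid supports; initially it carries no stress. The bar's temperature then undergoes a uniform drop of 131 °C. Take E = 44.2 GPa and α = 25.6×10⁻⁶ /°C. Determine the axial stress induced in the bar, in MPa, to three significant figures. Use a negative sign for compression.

148 MPa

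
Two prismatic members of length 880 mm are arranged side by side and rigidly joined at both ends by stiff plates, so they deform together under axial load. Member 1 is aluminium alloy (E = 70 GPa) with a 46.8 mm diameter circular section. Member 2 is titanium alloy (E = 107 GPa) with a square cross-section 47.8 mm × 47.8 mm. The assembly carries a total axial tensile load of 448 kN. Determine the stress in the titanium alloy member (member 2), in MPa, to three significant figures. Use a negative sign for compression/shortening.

131 MPa

A_1 = 1720 mm².
A_2 = 2285 mm².
Equal strain + equilibrium ⇒ each member carries load in proportion to AE: A₁E₁ = 120400000 N, A₂E₂ = 244500000 N, ΣAE = 364900000 N.
σ₂ = P·E₂/ΣAE = 448000·107000/364900000 = 131.4 MPa.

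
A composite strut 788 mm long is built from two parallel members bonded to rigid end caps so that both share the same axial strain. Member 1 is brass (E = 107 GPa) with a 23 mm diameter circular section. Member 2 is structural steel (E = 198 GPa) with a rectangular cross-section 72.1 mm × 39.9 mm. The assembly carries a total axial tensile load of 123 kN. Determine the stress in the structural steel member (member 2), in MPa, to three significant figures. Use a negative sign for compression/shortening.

A_1 = 415.5 mm².
A_2 = 2877 mm².
Equal strain + equilibrium ⇒ each member carries load in proportion to AE: A₁E₁ = 44460000 N, A₂E₂ = 569600000 N, ΣAE = 614100000 N.
σ₂ = P·E₂/ΣAE = 123000·198000/614100000 = 39.66 MPa.

39.7 MPa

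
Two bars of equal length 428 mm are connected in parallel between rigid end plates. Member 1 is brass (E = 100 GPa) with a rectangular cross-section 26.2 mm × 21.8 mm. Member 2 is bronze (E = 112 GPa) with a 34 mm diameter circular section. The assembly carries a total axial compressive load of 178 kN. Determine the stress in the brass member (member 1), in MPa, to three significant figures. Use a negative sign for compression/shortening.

A_1 = 571.2 mm².
A_2 = 907.9 mm².
Equal strain + equilibrium ⇒ each member carries load in proportion to AE: A₁E₁ = 57120000 N, A₂E₂ = 101700000 N, ΣAE = 158800000 N.
σ₁ = P·E₁/ΣAE = -178000·100000/158800000 = -112.1 MPa.

-112 MPa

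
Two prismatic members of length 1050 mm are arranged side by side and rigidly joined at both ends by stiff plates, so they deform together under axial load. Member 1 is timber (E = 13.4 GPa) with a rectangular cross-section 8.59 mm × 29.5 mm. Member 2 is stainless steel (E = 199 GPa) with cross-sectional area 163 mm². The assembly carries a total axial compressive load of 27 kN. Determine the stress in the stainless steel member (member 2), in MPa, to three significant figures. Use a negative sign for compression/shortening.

A_1 = 253.4 mm².
Equal strain + equilibrium ⇒ each member carries load in proportion to AE: A₁E₁ = 3396000 N, A₂E₂ = 32440000 N, ΣAE = 35830000 N.
σ₂ = P·E₂/ΣAE = -27000·199000/35830000 = -149.9 MPa.

-150 MPa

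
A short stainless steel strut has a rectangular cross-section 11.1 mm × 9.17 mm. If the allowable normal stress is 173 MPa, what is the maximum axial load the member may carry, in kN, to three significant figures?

A = 101.8 mm².
P_max = σ_allow · A = 173 · 101.8 = 17610 N = 17.61 kN.

17.6 kN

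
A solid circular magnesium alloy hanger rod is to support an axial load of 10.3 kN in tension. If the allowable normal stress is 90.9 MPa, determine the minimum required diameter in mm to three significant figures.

Required area A ≥ P/σ_allow = 10300/90.9 = 113.3 mm².
For a solid circular section, d ≥ √(4A/π) = 12.01 mm.

12.0 mm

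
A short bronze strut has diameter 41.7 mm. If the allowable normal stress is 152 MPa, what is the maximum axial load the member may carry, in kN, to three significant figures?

208 kN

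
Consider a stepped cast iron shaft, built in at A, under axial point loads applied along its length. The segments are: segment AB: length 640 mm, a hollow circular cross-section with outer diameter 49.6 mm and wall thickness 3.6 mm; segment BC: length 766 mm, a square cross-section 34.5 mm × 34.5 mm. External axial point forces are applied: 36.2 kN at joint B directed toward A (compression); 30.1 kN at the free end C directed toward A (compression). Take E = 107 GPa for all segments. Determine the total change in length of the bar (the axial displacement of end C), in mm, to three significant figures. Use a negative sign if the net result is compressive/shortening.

-0.943 mm

Internal axial forces (sectioning from the free end, tension +): N_BC = -30.1 kN, N_AB = -66.3 kN.
A_AB = 520.2 mm².
A_BC = 1190 mm².
δ_AB = -66300·640/(520.2·107000) = -0.7623 mm
δ_BC = -30100·766/(1190·107000) = -0.181 mm
δ = Σδ_i = -0.9433 mm.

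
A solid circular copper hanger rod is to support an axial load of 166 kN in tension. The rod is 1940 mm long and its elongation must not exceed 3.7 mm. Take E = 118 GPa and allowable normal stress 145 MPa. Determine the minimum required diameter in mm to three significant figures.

Required area A ≥ P/σ_allow = 166000/145 = 1145 mm².
For a solid circular section, d ≥ √(4A/π) = 38.18 mm.
Elongation limit: A ≥ PL/(Eδ_allow) = 166000·1940/(118000·3.7) = 737.6 mm² ⇒ d ≥ 30.65 mm.
The stress limit governs.

38.2 mm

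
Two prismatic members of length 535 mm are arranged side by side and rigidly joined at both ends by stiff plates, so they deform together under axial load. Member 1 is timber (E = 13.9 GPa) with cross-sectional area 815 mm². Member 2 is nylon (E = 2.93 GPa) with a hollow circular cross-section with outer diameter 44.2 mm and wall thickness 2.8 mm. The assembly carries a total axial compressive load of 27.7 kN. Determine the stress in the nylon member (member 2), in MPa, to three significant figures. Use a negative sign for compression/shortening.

-6.55 MPa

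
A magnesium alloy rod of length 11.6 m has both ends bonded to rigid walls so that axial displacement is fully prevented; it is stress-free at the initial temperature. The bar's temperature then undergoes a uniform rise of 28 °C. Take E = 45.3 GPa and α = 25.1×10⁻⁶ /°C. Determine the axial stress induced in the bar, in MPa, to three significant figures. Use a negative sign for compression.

-31.8 MPa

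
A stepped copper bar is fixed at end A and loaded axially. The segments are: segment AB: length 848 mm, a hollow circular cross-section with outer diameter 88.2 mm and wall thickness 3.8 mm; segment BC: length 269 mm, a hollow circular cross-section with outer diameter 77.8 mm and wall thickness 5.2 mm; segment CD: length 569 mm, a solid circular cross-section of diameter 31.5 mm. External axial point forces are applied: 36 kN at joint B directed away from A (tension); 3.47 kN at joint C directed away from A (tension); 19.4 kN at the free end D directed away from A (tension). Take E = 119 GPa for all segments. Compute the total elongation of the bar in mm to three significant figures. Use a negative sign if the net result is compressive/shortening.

Internal axial forces (sectioning from the free end, tension +): N_CD = 19.4 kN, N_BC = 22.87 kN, N_AB = 58.87 kN.
A_AB = 1008 mm².
A_BC = 1186 mm².
A_CD = 779.3 mm².
δ_AB = 58870·848/(1008·119000) = 0.4164 mm
δ_BC = 22870·269/(1186·119000) = 0.04359 mm
δ_CD = 19400·569/(779.3·119000) = 0.119 mm
δ = Σδ_i = 0.579 mm.

0.579 mm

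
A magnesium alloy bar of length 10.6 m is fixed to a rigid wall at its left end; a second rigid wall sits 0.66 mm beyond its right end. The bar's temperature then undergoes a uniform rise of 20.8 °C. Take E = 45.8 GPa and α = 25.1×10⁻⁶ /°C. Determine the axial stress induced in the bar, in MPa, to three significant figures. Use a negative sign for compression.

Free thermal expansion αLΔT = 25.1e-6 · 10600 · 20.8 = 5.534 mm.
The walls engage after the gap closes; constrained expansion = 5.534 − 0.66 = 4.874 mm.
The walls impose strain ε = −(4.874)/10600 = -4.5982e-04; σ = Eε = 45800 · -4.5982e-04 = -21.06 MPa.

-21.1 MPa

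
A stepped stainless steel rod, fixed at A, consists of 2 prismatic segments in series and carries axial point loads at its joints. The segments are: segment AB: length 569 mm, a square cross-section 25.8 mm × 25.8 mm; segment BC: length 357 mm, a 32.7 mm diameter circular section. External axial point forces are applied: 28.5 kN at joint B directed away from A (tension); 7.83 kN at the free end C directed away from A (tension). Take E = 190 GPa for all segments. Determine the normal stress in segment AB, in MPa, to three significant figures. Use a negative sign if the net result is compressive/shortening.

54.6 MPa

Internal axial forces (sectioning from the free end, tension +): N_BC = 7.83 kN, N_AB = 36.33 kN.
A_AB = 665.6 mm².
σ_AB = N_AB/A_AB = 36330/665.6 = 54.58 MPa.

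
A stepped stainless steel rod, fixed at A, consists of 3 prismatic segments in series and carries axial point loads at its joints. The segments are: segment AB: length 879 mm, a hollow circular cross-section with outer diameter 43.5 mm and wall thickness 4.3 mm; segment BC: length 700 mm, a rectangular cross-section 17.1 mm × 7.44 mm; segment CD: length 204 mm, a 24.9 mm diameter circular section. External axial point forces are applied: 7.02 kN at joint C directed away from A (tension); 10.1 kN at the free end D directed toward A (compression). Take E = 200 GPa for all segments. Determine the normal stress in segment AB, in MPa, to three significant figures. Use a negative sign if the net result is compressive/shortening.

-5.82 MPa

Internal axial forces (sectioning from the free end, tension +): N_CD = -10.1 kN, N_BC = -3.08 kN, N_AB = -3.08 kN.
A_AB = 529.5 mm².
σ_AB = N_AB/A_AB = -3080/529.5 = -5.816 MPa.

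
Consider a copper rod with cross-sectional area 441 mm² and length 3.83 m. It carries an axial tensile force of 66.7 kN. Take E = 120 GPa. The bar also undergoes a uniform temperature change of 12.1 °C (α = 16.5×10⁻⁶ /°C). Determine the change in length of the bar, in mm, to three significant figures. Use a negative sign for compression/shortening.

δ_mech = NL/(AE) = 66700·3830/(441·120000) = 4.827 mm.
δ_thermal = αLΔT = 16.5e-6·3830·12.1 = 0.7647 mm.
δ = δ_mech + δ_thermal = 5.592 mm.

5.59 mm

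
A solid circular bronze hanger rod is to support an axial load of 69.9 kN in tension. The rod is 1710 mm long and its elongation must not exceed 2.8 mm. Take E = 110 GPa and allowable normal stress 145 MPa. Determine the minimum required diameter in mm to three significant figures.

24.8 mm

Required area A ≥ P/σ_allow = 69900/145 = 482.1 mm².
For a solid circular section, d ≥ √(4A/π) = 24.77 mm.
Elongation limit: A ≥ PL/(Eδ_allow) = 69900·1710/(110000·2.8) = 388.1 mm² ⇒ d ≥ 22.23 mm.
The stress limit governs.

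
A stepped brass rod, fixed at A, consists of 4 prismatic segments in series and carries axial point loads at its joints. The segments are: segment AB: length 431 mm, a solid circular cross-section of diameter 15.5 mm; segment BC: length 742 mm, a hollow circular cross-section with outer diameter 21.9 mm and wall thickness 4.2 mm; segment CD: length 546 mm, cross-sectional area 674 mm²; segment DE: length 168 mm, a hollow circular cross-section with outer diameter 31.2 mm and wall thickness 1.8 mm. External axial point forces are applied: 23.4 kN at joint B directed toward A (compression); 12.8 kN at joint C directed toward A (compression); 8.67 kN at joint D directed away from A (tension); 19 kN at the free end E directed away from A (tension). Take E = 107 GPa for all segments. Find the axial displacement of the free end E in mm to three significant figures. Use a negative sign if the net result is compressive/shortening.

0.648 mm

Internal axial forces (sectioning from the free end, tension +): N_DE = 19 kN, N_CD = 27.67 kN, N_BC = 14.87 kN, N_AB = -8.53 kN.
A_AB = 188.7 mm².
A_BC = 233.5 mm².
A_DE = 166.3 mm².
δ_AB = -8530·431/(188.7·107000) = -0.1821 mm
δ_BC = 14870·742/(233.5·107000) = 0.4415 mm
δ_CD = 27670·546/(674·107000) = 0.2095 mm
δ_DE = 19000·168/(166.3·107000) = 0.1794 mm
δ = Σδ_i = 0.6484 mm.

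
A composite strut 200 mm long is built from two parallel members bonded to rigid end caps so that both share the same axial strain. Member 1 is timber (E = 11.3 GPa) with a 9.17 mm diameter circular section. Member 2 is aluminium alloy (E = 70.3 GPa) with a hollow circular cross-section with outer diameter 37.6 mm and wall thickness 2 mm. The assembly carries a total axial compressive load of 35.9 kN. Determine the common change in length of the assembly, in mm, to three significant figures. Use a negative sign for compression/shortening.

-0.436 mm

A_1 = 66.04 mm².
A_2 = 223.7 mm².
Equal strain + equilibrium ⇒ each member carries load in proportion to AE: A₁E₁ = 746300 N, A₂E₂ = 15720000 N, ΣAE = 16470000 N.
δ = PL/ΣAE = -35900·200/16470000 = -0.4359 mm.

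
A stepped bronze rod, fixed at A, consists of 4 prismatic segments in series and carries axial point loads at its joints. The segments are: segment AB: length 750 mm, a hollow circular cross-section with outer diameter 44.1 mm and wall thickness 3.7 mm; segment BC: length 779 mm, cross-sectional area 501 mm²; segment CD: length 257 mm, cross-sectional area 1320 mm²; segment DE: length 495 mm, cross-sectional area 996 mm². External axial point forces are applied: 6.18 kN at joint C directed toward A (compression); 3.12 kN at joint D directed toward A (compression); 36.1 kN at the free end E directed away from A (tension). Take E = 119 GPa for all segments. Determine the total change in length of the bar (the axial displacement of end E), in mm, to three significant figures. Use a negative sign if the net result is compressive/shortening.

0.915 mm

Internal axial forces (sectioning from the free end, tension +): N_DE = 36.1 kN, N_CD = 32.98 kN, N_BC = 26.8 kN, N_AB = 26.8 kN.
A_AB = 469.6 mm².
δ_AB = 26800·750/(469.6·119000) = 0.3597 mm
δ_BC = 26800·779/(501·119000) = 0.3502 mm
δ_CD = 32980·257/(1320·119000) = 0.05396 mm
δ_DE = 36100·495/(996·119000) = 0.1508 mm
δ = Σδ_i = 0.9146 mm.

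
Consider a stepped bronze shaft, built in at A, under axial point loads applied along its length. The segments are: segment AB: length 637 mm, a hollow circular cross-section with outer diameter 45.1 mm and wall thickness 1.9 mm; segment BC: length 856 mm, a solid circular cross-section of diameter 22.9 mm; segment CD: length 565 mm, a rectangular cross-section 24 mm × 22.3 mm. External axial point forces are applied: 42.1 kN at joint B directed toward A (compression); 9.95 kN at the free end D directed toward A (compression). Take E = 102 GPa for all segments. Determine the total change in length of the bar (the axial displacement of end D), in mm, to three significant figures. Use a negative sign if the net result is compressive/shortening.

Internal axial forces (sectioning from the free end, tension +): N_CD = -9.95 kN, N_BC = -9.95 kN, N_AB = -52.05 kN.
A_AB = 257.9 mm².
A_BC = 411.9 mm².
A_CD = 535.2 mm².
δ_AB = -52050·637/(257.9·102000) = -1.261 mm
δ_BC = -9950·856/(411.9·102000) = -0.2027 mm
δ_CD = -9950·565/(535.2·102000) = -0.103 mm
δ = Σδ_i = -1.566 mm.

-1.57 mm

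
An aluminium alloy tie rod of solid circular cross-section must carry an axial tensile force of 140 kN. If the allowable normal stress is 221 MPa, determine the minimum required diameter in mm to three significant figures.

28.4 mm

Required area A ≥ P/σ_allow = 140000/221 = 633.5 mm².
For a solid circular section, d ≥ √(4A/π) = 28.4 mm.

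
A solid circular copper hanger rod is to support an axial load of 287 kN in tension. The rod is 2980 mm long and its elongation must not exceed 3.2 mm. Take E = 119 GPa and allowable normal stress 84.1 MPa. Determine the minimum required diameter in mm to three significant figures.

Required area A ≥ P/σ_allow = 287000/84.1 = 3413 mm².
For a solid circular section, d ≥ √(4A/π) = 65.92 mm.
Elongation limit: A ≥ PL/(Eδ_allow) = 287000·2980/(119000·3.2) = 2246 mm² ⇒ d ≥ 53.48 mm.
The stress limit governs.

65.9 mm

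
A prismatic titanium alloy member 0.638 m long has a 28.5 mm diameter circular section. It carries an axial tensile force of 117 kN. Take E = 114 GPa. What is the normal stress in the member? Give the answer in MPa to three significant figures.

183 MPa

A = 637.9 mm².
σ = N/A = 117000/637.9 = 183.4 MPa.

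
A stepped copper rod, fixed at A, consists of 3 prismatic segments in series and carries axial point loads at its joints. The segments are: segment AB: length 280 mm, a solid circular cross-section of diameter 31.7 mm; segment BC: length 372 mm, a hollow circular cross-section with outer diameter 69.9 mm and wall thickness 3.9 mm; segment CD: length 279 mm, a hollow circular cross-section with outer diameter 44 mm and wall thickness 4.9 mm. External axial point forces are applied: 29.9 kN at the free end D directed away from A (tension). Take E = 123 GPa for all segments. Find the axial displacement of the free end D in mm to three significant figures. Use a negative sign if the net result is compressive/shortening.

0.311 mm

Internal axial forces (sectioning from the free end, tension +): N_CD = 29.9 kN, N_BC = 29.9 kN, N_AB = 29.9 kN.
A_AB = 789.2 mm².
A_BC = 808.6 mm².
A_CD = 601.9 mm².
δ_AB = 29900·280/(789.2·123000) = 0.08624 mm
δ_BC = 29900·372/(808.6·123000) = 0.1118 mm
δ_CD = 29900·279/(601.9·123000) = 0.1127 mm
δ = Σδ_i = 0.3107 mm.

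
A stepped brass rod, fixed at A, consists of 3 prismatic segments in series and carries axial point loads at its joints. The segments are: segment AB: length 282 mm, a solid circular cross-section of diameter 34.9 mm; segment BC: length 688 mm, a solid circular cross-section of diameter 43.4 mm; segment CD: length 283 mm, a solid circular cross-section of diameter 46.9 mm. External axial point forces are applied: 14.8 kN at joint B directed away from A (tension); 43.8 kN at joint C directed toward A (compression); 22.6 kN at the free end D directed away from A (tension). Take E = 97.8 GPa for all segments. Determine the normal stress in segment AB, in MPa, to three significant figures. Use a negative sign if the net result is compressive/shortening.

-6.69 MPa

Internal axial forces (sectioning from the free end, tension +): N_CD = 22.6 kN, N_BC = -21.2 kN, N_AB = -6.4 kN.
A_AB = 956.6 mm².
σ_AB = N_AB/A_AB = -6400/956.6 = -6.69 MPa.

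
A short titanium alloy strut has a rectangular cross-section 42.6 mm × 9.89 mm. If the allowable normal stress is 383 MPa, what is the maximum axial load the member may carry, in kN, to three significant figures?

A = 421.3 mm².
P_max = σ_allow · A = 383 · 421.3 = 161400 N = 161.4 kN.

161 kN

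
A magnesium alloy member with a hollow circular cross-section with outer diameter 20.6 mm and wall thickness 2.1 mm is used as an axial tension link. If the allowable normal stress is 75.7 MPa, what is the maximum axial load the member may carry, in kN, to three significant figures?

9.24 kN

A = 122.1 mm².
P_max = σ_allow · A = 75.7 · 122.1 = 9239 N = 9.239 kN.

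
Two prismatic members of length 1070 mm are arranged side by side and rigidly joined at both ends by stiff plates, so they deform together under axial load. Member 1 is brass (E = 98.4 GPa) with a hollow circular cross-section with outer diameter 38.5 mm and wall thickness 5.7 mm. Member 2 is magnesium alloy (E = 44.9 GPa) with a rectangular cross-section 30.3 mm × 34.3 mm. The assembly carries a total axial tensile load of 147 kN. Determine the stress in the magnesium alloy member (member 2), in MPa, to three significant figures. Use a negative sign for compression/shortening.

A_1 = 587.4 mm².
A_2 = 1039 mm².
Equal strain + equilibrium ⇒ each member carries load in proportion to AE: A₁E₁ = 57800000 N, A₂E₂ = 46660000 N, ΣAE = 104500000 N.
σ₂ = P·E₂/ΣAE = 147000·44900/104500000 = 63.19 MPa.

63.2 MPa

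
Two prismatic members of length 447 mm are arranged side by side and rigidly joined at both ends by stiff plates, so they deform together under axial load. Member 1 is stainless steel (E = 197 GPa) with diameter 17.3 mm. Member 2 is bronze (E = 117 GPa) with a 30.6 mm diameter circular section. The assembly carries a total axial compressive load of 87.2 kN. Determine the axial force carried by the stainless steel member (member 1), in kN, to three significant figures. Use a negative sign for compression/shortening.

A_1 = 235.1 mm².
A_2 = 735.4 mm².
Equal strain + equilibrium ⇒ each member carries load in proportion to AE: A₁E₁ = 46310000 N, A₂E₂ = 86040000 N, ΣAE = 132400000 N.
F₁ = P·A₁E₁/ΣAE = -87200·46310000/132400000 = -30510 N.

-30.5 kN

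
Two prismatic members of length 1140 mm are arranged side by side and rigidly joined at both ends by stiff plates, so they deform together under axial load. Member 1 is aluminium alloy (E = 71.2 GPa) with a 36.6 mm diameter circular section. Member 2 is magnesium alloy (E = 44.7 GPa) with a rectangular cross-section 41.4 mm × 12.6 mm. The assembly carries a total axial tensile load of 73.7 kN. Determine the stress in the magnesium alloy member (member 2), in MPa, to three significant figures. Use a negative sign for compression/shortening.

33.5 MPa

A_1 = 1052 mm².
A_2 = 521.6 mm².
Equal strain + equilibrium ⇒ each member carries load in proportion to AE: A₁E₁ = 74910000 N, A₂E₂ = 23320000 N, ΣAE = 98230000 N.
σ₂ = P·E₂/ΣAE = 73700·44700/98230000 = 33.54 MPa.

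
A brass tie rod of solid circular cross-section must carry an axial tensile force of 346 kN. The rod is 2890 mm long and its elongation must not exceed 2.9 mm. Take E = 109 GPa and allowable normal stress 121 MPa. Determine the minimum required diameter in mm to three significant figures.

63.5 mm

Required area A ≥ P/σ_allow = 346000/121 = 2860 mm².
For a solid circular section, d ≥ √(4A/π) = 60.34 mm.
Elongation limit: A ≥ PL/(Eδ_allow) = 346000·2890/(109000·2.9) = 3163 mm² ⇒ d ≥ 63.46 mm.
The elongation limit governs.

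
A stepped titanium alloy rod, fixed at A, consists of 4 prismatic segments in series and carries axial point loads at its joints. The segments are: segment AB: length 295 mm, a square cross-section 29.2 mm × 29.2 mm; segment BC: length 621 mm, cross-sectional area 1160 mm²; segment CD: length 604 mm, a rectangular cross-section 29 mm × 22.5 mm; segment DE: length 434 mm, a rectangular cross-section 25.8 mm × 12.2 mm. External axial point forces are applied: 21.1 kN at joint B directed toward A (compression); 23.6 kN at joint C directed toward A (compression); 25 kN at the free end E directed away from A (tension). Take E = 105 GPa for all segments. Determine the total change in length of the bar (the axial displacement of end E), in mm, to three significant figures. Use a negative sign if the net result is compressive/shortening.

Internal axial forces (sectioning from the free end, tension +): N_DE = 25 kN, N_CD = 25 kN, N_BC = 1.4 kN, N_AB = -19.7 kN.
A_AB = 852.6 mm².
A_CD = 652.5 mm².
A_DE = 314.8 mm².
δ_AB = -19700·295/(852.6·105000) = -0.06491 mm
δ_BC = 1400·621/(1160·105000) = 0.007138 mm
δ_CD = 25000·604/(652.5·105000) = 0.2204 mm
δ_DE = 25000·434/(314.8·105000) = 0.3283 mm
δ = Σδ_i = 0.4909 mm.

0.491 mm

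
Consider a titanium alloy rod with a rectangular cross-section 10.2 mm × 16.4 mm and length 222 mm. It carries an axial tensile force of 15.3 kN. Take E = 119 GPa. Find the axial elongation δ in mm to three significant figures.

A = 167.3 mm².
δ_mech = NL/(AE) = 15300·222/(167.3·119000) = 0.1706 mm.

0.171 mm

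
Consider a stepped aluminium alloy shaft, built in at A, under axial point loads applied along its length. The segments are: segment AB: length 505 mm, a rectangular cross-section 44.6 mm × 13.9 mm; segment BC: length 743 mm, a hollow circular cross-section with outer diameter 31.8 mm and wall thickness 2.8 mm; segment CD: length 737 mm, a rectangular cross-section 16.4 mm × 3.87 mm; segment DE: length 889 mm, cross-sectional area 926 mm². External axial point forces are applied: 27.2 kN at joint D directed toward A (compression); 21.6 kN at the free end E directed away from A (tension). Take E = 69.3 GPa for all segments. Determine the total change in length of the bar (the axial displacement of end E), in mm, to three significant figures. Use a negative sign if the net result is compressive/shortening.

-0.940 mm

Internal axial forces (sectioning from the free end, tension +): N_DE = 21.6 kN, N_CD = -5.6 kN, N_BC = -5.6 kN, N_AB = -5.6 kN.
A_AB = 619.9 mm².
A_BC = 255.1 mm².
A_CD = 63.47 mm².
δ_AB = -5600·505/(619.9·69300) = -0.06583 mm
δ_BC = -5600·743/(255.1·69300) = -0.2354 mm
δ_CD = -5600·737/(63.47·69300) = -0.9384 mm
δ_DE = 21600·889/(926·69300) = 0.2992 mm
δ = Σδ_i = -0.9403 mm.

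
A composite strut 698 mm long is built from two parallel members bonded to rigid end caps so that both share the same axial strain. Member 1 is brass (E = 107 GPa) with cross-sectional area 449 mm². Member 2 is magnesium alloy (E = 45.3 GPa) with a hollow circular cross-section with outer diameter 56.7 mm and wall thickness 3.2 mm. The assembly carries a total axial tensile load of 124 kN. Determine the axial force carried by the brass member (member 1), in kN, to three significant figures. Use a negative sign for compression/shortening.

A_2 = 537.8 mm².
Equal strain + equilibrium ⇒ each member carries load in proportion to AE: A₁E₁ = 48040000 N, A₂E₂ = 24360000 N, ΣAE = 72410000 N.
F₁ = P·A₁E₁/ΣAE = 124000·48040000/72410000 = 82280 N.

82.3 kN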